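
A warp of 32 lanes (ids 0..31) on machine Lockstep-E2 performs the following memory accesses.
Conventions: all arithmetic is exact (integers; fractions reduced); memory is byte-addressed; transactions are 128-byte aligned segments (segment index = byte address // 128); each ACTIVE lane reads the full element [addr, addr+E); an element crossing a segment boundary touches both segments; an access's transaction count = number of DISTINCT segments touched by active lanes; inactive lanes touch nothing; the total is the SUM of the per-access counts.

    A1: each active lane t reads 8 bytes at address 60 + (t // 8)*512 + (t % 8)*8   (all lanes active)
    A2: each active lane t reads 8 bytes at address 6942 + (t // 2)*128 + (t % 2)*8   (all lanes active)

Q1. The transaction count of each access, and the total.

A1: 4 transactions
A2: 16 transactions

Answer: 4,16; total 20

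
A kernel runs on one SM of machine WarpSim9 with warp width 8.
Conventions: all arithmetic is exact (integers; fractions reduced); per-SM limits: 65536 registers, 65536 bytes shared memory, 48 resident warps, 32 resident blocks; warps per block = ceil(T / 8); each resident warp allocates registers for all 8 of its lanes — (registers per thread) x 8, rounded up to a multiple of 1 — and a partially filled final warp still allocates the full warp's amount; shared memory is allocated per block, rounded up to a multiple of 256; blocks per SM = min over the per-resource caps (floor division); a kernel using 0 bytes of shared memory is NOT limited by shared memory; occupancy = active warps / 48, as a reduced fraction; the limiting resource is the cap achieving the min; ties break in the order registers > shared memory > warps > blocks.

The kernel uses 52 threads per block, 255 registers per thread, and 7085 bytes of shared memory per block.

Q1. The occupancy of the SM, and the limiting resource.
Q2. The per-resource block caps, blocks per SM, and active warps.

Answer: occupancy 7/12, limited by registers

registers: 4 blocks
shared memory: 9 blocks
warps: 6 blocks
blocks: 32 blocks

Answer: 4 blocks, 28 active warps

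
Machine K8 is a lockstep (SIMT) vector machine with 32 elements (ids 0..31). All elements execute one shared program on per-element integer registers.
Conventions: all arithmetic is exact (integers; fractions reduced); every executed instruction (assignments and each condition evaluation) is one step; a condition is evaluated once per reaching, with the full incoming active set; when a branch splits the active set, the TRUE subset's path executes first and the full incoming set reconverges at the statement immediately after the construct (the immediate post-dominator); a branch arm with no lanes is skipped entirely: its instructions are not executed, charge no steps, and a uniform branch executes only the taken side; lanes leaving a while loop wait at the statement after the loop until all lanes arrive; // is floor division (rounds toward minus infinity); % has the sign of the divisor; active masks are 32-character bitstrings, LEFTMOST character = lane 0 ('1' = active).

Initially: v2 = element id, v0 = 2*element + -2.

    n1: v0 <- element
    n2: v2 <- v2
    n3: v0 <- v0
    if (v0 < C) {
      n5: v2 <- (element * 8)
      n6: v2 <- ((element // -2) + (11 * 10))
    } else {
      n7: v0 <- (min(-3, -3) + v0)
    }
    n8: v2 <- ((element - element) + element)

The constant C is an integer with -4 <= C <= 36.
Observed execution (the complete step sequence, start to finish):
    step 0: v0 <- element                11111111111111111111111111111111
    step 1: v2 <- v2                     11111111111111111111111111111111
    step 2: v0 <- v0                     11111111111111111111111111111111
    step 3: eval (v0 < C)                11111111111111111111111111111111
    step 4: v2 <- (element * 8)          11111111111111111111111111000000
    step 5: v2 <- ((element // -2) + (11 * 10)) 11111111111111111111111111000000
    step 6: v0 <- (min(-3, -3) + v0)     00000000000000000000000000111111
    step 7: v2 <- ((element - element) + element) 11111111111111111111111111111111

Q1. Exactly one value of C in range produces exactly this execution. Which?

Answer: C = 26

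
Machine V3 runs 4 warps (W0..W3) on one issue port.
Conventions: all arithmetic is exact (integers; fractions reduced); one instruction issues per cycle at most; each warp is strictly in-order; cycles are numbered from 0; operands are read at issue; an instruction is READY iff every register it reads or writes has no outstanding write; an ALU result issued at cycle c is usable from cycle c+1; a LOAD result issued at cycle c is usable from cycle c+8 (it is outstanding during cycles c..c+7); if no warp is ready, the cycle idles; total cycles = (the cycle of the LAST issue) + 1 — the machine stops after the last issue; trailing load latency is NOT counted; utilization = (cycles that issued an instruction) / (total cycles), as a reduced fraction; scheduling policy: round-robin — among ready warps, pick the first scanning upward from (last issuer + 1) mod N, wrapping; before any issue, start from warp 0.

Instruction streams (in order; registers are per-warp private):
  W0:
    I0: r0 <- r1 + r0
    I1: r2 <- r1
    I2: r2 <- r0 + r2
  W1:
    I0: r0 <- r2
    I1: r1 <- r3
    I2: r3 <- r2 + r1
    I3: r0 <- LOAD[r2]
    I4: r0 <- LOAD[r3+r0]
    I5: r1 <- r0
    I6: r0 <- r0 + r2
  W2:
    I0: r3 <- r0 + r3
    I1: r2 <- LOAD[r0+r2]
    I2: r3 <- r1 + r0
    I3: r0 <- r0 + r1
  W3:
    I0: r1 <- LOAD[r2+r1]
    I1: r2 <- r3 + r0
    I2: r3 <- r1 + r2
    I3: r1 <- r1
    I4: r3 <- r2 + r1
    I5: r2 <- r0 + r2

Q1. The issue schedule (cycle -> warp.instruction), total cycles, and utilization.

cycle 0: W0.I0
cycle 1: W1.I0
cycle 2: W2.I0
cycle 3: W3.I0
cycle 4: W0.I1
cycle 5: W1.I1
cycle 6: W2.I1
cycle 7: W3.I1
cycle 8: W0.I2
cycle 9: W1.I2
cycle 10: W2.I2
cycle 11: W3.I2
cycle 12: W1.I3
cycle 13: W2.I3
cycle 14: W3.I3
cycle 15: W3.I4
cycle 16: W3.I5
cycle 17: idle
cycle 18: idle
cycle 19: idle
cycle 20: W1.I4
cycle 21: idle
cycle 22: idle
cycle 23: idle
cycle 24: idle
cycle 25: idle
cycle 26: idle
cycle 27: idle
cycle 28: W1.I5
cycle 29: W1.I6

Answer: 30 cycles, utilization 2/3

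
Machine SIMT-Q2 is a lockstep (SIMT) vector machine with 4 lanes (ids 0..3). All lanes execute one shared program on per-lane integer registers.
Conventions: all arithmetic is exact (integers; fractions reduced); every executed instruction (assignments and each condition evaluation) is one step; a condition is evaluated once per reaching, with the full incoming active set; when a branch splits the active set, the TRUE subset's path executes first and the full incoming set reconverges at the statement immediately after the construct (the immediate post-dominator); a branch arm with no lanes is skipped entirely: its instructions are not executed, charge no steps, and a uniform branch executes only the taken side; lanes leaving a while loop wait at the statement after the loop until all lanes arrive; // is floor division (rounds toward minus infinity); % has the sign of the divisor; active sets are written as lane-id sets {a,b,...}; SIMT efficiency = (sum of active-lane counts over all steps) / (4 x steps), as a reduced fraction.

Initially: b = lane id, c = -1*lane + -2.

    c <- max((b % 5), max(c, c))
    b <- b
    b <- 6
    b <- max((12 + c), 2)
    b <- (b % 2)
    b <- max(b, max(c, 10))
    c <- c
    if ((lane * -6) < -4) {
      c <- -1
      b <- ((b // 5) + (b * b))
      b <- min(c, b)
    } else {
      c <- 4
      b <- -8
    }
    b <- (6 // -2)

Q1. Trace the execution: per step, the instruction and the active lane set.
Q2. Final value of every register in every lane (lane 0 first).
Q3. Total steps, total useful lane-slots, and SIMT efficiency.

step 0: c <- max((b % 5), max(c, c)) {0,1,2,3}
step 1: b <- b                       {0,1,2,3}
step 2: b <- 6                       {0,1,2,3}
step 3: b <- max((12 + c), 2)        {0,1,2,3}
step 4: b <- (b % 2)                 {0,1,2,3}
step 5: b <- max(b, max(c, 10))      {0,1,2,3}
step 6: c <- c                       {0,1,2,3}
step 7: eval ((lane * -6) < -4)      {0,1,2,3}
step 8: c <- -1                      {1,2,3}
step 9: b <- ((b // 5) + (b * b))    {1,2,3}
step 10: b <- min(c, b)               {1,2,3}
step 11: c <- 4                       {0}
step 12: b <- -8                      {0}
step 13: b <- (6 // -2)               {0,1,2,3}

Answer: 14 steps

b: -3,-3,-3,-3
c: 4,-1,-1,-1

steps = 14; useful = 47; efficiency = 47/56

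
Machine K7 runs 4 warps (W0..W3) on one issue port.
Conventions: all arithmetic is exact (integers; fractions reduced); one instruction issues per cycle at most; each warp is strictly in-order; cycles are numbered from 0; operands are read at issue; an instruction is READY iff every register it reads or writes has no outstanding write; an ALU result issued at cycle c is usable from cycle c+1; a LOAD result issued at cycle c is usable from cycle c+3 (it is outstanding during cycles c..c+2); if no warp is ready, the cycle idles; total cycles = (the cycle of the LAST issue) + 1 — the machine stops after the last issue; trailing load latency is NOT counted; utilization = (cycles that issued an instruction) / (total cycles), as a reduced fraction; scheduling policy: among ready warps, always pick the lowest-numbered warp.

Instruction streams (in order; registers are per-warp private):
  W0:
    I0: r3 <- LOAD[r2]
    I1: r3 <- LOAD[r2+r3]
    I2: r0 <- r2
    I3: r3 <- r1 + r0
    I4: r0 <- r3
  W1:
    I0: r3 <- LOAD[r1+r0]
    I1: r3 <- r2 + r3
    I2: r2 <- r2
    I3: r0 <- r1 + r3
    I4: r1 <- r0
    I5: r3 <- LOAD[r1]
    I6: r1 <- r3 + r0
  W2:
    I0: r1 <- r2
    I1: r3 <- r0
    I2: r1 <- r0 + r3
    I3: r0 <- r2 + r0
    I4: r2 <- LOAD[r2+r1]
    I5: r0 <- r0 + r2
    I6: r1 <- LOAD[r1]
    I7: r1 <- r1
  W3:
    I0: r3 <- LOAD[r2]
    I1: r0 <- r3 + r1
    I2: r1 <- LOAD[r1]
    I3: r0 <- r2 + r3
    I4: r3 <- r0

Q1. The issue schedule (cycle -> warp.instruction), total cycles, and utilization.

cycle 0: W0.I0
cycle 1: W1.I0
cycle 2: W2.I0
cycle 3: W0.I1
cycle 4: W0.I2
cycle 5: W1.I1
cycle 6: W0.I3
cycle 7: W0.I4
cycle 8: W1.I2
cycle 9: W1.I3
cycle 10: W1.I4
cycle 11: W1.I5
cycle 12: W2.I1
cycle 13: W2.I2
cycle 14: W1.I6
cycle 15: W2.I3
cycle 16: W2.I4
cycle 17: W3.I0
cycle 18: idle
cycle 19: W2.I5
cycle 20: W2.I6
cycle 21: W3.I1
cycle 22: W3.I2
cycle 23: W2.I7
cycle 24: W3.I3
cycle 25: W3.I4

Answer: 26 cycles, utilization 25/26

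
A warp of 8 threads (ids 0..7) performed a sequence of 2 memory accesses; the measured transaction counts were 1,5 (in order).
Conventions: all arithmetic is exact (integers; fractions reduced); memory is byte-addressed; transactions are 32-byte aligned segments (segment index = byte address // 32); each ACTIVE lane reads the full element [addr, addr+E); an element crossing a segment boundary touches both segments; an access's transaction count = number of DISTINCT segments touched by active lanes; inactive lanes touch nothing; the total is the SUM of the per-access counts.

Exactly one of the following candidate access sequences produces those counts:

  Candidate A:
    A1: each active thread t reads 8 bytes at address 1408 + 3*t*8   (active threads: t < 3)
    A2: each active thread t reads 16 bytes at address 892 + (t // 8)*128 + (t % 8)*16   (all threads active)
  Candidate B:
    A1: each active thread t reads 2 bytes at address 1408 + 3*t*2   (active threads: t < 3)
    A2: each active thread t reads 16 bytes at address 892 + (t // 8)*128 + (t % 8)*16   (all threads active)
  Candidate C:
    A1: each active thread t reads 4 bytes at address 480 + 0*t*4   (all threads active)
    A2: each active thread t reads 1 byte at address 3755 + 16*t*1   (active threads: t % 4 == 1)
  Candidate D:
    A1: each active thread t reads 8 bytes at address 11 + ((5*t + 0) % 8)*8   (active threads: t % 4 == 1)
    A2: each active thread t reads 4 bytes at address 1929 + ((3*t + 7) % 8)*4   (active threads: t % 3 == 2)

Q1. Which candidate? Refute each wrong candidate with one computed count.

A: A1 gives 2 transactions, not 1
C: A2 gives 2 transactions, not 5
D: A1 gives 2 transactions, not 1
B: all counts match (1,5)

Answer: B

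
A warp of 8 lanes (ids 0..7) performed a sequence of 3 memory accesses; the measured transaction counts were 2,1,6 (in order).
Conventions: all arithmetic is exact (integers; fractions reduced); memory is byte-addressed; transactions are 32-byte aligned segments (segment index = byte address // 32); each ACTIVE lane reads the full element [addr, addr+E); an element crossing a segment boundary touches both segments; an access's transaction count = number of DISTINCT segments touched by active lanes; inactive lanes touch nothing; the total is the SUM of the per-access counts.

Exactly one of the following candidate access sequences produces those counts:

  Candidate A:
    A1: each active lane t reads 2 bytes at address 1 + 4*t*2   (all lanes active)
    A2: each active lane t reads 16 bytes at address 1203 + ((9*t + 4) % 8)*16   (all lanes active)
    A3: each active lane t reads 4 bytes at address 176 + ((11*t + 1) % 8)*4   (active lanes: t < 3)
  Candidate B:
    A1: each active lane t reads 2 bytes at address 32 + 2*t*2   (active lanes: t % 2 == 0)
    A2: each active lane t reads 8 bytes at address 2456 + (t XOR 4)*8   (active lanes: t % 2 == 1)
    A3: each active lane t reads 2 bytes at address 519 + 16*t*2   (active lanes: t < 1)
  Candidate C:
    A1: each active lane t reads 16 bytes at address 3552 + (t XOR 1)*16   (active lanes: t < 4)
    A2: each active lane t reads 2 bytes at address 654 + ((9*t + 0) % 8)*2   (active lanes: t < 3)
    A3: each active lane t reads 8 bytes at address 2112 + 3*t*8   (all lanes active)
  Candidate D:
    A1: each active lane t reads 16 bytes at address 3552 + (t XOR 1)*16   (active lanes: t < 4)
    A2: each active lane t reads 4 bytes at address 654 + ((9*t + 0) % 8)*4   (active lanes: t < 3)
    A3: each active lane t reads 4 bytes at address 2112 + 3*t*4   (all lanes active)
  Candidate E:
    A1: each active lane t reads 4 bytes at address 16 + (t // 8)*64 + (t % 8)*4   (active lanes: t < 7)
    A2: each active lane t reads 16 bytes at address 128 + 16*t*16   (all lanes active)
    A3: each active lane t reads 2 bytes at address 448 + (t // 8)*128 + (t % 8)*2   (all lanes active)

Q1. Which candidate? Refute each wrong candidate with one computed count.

A: A2 gives 5 transactions, not 1
B: A1 gives 1 transaction, not 2
D: A3 gives 3 transactions, not 6
E: A2 gives 8 transactions, not 1
C: all counts match (2,1,6)

Answer: C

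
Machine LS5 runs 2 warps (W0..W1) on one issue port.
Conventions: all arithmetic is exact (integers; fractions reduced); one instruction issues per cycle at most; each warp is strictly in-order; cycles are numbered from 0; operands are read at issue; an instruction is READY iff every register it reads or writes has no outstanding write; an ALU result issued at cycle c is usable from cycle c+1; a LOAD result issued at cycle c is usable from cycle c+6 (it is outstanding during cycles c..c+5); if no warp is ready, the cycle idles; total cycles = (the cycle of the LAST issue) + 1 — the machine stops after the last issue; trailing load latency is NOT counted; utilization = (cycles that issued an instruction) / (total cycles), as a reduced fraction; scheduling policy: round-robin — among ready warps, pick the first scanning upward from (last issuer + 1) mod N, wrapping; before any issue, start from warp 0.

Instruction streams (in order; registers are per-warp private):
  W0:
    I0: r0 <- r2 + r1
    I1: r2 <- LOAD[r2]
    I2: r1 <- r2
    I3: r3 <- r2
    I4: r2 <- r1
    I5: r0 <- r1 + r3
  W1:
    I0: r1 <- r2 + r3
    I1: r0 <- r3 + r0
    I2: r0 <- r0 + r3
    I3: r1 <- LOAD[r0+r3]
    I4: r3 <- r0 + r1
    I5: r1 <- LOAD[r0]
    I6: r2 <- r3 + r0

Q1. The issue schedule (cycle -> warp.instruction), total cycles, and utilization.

cycle 0: W0.I0
cycle 1: W1.I0
cycle 2: W0.I1
cycle 3: W1.I1
cycle 4: W1.I2
cycle 5: W1.I3
cycle 6: idle
cycle 7: idle
cycle 8: W0.I2
cycle 9: W0.I3
cycle 10: W0.I4
cycle 11: W1.I4
cycle 12: W0.I5
cycle 13: W1.I5
cycle 14: W1.I6

Answer: 15 cycles, utilization 13/15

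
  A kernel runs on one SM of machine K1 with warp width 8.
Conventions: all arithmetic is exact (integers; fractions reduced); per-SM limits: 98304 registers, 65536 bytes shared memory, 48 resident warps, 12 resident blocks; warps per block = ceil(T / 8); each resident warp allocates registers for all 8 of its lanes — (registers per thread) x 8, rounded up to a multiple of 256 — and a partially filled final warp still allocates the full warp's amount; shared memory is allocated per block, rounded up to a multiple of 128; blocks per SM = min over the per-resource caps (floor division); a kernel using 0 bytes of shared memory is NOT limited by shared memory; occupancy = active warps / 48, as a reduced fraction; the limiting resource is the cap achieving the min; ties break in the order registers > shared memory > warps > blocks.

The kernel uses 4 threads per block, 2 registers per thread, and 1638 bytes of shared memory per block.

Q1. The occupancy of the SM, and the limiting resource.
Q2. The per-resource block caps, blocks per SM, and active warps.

Answer: occupancy 1/4, limited by blocks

registers: 384 blocks
shared memory: 39 blocks
warps: 48 blocks
blocks: 12 blocks

Answer: 12 blocks, 12 active warps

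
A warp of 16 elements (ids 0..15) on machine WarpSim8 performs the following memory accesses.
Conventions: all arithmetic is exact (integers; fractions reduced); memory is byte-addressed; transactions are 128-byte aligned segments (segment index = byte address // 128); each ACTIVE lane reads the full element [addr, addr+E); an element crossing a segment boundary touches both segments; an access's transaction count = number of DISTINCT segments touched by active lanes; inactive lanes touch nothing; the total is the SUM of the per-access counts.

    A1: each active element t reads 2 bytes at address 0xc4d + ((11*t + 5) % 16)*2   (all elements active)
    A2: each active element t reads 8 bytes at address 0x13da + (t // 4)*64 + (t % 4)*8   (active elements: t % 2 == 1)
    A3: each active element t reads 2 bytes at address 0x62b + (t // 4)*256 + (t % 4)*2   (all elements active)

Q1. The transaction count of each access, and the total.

A1: 1 transaction
A2: 3 transactions
A3: 4 transactions

Answer: 1,3,4; total 8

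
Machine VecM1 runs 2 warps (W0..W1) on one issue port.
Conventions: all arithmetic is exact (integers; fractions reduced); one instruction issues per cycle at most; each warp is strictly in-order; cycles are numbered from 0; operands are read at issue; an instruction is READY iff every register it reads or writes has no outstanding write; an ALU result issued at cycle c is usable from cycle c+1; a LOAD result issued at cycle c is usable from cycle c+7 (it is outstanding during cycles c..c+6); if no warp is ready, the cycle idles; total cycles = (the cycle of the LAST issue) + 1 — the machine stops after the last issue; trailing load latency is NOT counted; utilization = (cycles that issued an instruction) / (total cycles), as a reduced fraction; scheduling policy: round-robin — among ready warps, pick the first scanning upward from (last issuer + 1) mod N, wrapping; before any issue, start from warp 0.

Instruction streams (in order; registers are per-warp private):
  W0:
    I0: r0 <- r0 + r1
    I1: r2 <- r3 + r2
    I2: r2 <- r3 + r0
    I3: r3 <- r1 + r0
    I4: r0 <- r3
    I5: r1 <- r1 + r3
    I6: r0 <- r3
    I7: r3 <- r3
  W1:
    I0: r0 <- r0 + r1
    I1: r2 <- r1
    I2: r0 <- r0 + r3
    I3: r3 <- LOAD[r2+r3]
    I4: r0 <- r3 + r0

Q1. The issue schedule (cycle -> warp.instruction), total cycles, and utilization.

cycle 0: W0.I0
cycle 1: W1.I0
cycle 2: W0.I1
cycle 3: W1.I1
cycle 4: W0.I2
cycle 5: W1.I2
cycle 6: W0.I3
cycle 7: W1.I3
cycle 8: W0.I4
cycle 9: W0.I5
cycle 10: W0.I6
cycle 11: W0.I7
cycle 12: idle
cycle 13: idle
cycle 14: W1.I4

Answer: 15 cycles, utilization 13/15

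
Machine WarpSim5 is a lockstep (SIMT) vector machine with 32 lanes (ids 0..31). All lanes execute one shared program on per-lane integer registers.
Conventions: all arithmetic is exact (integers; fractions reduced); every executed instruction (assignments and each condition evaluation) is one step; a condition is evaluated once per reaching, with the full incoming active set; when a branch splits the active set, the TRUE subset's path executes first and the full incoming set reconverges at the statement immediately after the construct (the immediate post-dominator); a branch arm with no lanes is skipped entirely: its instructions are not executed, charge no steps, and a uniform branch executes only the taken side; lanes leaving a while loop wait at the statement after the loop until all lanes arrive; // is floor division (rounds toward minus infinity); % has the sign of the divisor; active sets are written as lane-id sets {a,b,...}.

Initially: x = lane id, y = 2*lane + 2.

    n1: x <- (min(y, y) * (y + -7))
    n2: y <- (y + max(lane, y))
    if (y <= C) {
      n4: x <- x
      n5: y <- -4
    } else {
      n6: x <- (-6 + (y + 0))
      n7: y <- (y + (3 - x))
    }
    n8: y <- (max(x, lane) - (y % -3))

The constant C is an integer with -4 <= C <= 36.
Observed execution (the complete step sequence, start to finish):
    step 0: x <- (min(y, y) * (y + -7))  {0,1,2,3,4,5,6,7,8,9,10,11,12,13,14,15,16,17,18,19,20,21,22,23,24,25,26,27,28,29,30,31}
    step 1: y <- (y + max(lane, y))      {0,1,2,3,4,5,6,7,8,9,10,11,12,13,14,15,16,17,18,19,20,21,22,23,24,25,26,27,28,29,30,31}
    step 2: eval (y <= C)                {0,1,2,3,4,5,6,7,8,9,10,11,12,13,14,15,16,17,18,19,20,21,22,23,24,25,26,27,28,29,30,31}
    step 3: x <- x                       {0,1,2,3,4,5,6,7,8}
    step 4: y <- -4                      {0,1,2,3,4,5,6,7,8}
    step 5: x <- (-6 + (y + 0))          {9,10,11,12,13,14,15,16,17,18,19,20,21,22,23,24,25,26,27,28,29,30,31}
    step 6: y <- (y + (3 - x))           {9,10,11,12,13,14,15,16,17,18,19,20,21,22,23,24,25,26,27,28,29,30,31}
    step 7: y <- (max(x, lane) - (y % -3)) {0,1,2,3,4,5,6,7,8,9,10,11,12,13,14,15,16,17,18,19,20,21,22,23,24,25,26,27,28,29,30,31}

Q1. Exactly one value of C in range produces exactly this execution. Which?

Answer: C = 36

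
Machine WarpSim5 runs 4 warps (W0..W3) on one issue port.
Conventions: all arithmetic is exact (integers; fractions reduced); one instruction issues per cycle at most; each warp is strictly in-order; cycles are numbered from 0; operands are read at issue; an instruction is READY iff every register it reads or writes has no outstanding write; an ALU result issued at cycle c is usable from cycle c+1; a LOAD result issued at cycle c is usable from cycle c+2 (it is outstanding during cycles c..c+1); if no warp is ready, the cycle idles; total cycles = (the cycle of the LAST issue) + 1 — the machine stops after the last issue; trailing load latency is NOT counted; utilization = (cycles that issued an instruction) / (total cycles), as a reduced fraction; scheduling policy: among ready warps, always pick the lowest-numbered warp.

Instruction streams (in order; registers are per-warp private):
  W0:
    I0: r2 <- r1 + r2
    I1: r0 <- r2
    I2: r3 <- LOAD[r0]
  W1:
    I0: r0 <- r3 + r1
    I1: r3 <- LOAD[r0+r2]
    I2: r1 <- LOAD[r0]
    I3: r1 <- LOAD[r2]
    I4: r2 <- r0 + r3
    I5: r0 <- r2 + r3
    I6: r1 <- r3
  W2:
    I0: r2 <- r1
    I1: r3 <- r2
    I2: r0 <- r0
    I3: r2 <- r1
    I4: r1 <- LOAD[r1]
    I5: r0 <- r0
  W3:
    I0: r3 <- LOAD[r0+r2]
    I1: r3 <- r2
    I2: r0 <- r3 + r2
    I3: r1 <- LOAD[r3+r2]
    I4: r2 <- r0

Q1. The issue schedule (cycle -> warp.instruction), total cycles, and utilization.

cycle 0: W0.I0
cycle 1: W0.I1
cycle 2: W0.I2
cycle 3: W1.I0
cycle 4: W1.I1
cycle 5: W1.I2
cycle 6: W2.I0
cycle 7: W1.I3
cycle 8: W1.I4
cycle 9: W1.I5
cycle 10: W1.I6
cycle 11: W2.I1
cycle 12: W2.I2
cycle 13: W2.I3
cycle 14: W2.I4
cycle 15: W2.I5
cycle 16: W3.I0
cycle 17: idle
cycle 18: W3.I1
cycle 19: W3.I2
cycle 20: W3.I3
cycle 21: W3.I4

Answer: 22 cycles, utilization 21/22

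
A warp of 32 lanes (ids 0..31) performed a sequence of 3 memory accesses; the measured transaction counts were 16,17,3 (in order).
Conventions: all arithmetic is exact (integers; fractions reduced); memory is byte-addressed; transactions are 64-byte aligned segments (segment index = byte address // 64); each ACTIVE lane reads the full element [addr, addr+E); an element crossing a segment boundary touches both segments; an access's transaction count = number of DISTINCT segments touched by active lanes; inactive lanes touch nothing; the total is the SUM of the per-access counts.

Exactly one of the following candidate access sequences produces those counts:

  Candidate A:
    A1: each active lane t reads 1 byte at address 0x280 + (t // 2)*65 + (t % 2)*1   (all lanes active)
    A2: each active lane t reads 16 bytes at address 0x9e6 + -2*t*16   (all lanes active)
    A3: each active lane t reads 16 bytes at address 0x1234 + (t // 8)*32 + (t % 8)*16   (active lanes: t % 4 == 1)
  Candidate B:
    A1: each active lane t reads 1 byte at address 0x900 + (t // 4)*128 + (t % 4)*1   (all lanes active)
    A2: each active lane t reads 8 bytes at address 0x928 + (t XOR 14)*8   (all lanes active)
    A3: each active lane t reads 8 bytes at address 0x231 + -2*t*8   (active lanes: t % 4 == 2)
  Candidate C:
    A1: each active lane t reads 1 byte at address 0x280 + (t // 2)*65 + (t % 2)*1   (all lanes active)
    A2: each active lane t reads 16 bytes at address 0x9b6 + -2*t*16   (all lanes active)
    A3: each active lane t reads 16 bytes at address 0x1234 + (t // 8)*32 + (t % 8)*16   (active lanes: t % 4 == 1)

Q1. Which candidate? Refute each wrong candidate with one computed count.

A: A2 gives 16 transactions, not 17
B: A1 gives 8 transactions, not 16
C: all counts match (16,17,3)

Answer: C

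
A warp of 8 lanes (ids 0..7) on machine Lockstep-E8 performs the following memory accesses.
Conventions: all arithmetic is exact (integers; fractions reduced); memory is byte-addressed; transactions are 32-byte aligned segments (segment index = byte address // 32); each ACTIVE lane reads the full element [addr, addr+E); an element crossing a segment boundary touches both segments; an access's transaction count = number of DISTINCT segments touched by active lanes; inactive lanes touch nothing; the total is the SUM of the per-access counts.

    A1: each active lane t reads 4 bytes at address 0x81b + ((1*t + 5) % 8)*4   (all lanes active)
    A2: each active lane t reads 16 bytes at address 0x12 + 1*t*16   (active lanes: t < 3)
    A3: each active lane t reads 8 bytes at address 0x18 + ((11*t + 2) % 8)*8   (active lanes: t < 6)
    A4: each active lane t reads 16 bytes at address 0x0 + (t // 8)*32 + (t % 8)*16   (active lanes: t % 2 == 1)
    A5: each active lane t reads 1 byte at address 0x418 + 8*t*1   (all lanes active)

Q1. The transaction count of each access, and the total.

A1: 2 transactions
A2: 3 transactions
A3: 3 transactions
A4: 4 transactions
A5: 3 transactions

Answer: 2,3,3,4,3; total 15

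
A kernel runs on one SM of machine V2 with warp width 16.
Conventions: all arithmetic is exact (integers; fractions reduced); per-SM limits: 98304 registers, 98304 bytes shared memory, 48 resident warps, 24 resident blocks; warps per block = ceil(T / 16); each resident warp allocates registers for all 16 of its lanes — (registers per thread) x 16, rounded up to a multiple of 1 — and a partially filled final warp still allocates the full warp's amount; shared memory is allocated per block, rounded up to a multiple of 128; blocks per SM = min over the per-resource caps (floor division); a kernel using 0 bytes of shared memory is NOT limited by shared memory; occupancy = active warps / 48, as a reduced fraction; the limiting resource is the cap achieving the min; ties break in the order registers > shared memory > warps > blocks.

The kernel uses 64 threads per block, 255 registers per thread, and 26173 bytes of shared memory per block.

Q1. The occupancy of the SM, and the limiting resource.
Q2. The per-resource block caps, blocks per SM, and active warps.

Answer: occupancy 1/4, limited by shared memory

registers: 6 blocks
shared memory: 3 blocks
warps: 12 blocks
blocks: 24 blocks

Answer: 3 blocks, 12 active warps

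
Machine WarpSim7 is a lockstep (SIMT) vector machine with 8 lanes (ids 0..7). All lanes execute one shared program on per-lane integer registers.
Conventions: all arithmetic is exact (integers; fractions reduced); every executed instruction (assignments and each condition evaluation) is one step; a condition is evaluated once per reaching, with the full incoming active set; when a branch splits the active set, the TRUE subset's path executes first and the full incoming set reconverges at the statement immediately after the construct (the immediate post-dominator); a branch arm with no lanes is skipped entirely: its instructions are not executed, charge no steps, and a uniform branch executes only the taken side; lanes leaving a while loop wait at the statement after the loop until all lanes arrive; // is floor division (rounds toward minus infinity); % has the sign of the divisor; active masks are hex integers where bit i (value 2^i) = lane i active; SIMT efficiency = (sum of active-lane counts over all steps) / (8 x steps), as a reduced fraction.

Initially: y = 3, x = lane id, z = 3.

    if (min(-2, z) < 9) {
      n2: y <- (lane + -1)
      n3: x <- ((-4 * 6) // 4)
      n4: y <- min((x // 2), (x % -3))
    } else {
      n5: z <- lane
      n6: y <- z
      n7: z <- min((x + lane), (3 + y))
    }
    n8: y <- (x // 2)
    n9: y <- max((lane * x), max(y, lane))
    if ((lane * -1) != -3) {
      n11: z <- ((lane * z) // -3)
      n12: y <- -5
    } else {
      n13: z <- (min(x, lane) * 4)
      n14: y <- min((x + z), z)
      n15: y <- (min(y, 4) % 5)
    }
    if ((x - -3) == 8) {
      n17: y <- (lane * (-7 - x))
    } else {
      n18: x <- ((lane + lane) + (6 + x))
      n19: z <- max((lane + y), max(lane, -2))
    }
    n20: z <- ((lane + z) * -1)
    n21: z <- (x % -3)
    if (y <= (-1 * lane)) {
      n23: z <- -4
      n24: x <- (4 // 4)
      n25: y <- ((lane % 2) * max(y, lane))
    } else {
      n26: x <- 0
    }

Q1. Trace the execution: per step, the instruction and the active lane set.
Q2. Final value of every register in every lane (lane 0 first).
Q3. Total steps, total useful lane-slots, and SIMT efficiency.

step 0: eval (min(-2, z) < 9)        0xff
step 1: y <- (lane + -1)             0xff
step 2: x <- ((-4 * 6) // 4)         0xff
step 3: y <- min((x // 2), (x % -3)) 0xff
step 4: y <- (x // 2)                0xff
step 5: y <- max((lane * x), max(y, lane)) 0xff
step 6: eval ((lane * -1) != -3)     0xff
step 7: z <- ((lane * z) // -3)      0xf7
step 8: y <- -5                      0xf7
step 9: z <- (min(x, lane) * 4)      0x08
step 10: y <- min((x + z), z)         0x08
step 11: y <- (min(y, 4) % 5)         0x08
step 12: eval ((x - -3) == 8)         0xff
step 13: x <- ((lane + lane) + (6 + x)) 0xff
step 14: z <- max((lane + y), max(lane, -2)) 0xff
step 15: z <- ((lane + z) * -1)       0xff
step 16: z <- (x % -3)                0xff
step 17: eval (y <= (-1 * lane))      0xff
step 18: z <- -4                      0x37
step 19: x <- (4 // 4)                0x37
step 20: y <- ((lane % 2) * max(y, lane)) 0x37
step 21: x <- 0                       0xc8

Answer: 22 steps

y: 0,1,0,0,0,5,-5,-5
x: 1,1,1,0,1,1,0,0
z: -4,-4,-4,0,-4,-4,0,-1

steps = 22; useful = 139; efficiency = 139/176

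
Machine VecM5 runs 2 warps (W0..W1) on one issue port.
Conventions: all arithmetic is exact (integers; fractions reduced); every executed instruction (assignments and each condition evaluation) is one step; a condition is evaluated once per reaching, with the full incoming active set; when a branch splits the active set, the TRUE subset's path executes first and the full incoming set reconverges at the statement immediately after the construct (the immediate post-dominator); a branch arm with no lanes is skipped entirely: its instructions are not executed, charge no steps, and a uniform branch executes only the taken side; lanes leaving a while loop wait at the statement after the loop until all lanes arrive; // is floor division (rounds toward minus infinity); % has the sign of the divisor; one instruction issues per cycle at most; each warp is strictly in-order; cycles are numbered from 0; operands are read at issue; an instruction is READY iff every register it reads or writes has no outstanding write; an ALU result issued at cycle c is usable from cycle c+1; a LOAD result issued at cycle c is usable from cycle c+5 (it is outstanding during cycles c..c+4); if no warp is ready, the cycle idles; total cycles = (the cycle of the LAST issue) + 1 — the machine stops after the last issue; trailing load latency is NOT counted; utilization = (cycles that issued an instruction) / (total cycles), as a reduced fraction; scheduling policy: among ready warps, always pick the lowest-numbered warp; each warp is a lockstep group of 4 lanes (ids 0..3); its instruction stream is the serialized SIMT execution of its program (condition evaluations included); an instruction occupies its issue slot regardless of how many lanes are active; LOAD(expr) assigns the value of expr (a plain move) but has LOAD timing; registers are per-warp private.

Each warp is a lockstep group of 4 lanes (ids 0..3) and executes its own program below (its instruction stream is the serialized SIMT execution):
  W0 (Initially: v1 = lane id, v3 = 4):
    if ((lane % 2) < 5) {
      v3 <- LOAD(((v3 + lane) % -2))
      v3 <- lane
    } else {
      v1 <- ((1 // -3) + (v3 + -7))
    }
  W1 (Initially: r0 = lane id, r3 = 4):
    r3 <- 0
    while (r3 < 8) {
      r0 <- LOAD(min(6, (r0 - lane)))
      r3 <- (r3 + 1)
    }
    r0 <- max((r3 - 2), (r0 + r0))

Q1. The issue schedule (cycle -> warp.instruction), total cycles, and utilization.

cycle 0: W0.I0
cycle 1: W0.I1
cycle 2: W1.I0
cycle 3: W1.I1
cycle 4: W1.I2
cycle 5: W1.I3
cycle 6: W0.I2
cycle 7: W1.I4
cycle 8: idle
cycle 9: W1.I5
cycle 10: W1.I6
cycle 11: W1.I7
cycle 12: idle
cycle 13: idle
cycle 14: W1.I8
cycle 15: W1.I9
cycle 16: W1.I10
cycle 17: idle
cycle 18: idle
cycle 19: W1.I11
cycle 20: W1.I12
cycle 21: W1.I13
cycle 22: idle
cycle 23: idle
cycle 24: W1.I14
cycle 25: W1.I15
cycle 26: W1.I16
cycle 27: idle
cycle 28: idle
cycle 29: W1.I17
cycle 30: W1.I18
cycle 31: W1.I19
cycle 32: idle
cycle 33: idle
cycle 34: W1.I20
cycle 35: W1.I21
cycle 36: W1.I22
cycle 37: idle
cycle 38: idle
cycle 39: W1.I23
cycle 40: W1.I24
cycle 41: W1.I25
cycle 42: idle
cycle 43: idle
cycle 44: W1.I26

Answer: 45 cycles, utilization 2/3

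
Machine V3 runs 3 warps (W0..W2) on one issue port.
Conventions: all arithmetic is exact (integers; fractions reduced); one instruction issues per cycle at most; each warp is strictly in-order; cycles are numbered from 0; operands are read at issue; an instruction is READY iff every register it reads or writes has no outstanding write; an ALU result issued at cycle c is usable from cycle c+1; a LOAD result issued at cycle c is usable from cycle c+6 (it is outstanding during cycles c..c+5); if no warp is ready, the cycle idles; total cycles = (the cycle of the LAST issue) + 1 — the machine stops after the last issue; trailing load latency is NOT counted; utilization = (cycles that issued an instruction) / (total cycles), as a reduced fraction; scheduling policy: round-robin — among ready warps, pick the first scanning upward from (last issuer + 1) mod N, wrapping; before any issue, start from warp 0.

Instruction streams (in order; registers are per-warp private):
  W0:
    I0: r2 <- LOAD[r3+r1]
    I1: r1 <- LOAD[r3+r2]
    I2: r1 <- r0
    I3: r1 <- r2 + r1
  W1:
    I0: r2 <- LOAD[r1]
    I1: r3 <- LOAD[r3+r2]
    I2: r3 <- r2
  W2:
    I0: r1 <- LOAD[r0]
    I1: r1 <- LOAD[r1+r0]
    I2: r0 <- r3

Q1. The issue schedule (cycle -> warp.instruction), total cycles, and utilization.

cycle 0: W0.I0
cycle 1: W1.I0
cycle 2: W2.I0
cycle 3: idle
cycle 4: idle
cycle 5: idle
cycle 6: W0.I1
cycle 7: W1.I1
cycle 8: W2.I1
cycle 9: W2.I2
cycle 10: idle
cycle 11: idle
cycle 12: W0.I2
cycle 13: W1.I2
cycle 14: W0.I3

Answer: 15 cycles, utilization 2/3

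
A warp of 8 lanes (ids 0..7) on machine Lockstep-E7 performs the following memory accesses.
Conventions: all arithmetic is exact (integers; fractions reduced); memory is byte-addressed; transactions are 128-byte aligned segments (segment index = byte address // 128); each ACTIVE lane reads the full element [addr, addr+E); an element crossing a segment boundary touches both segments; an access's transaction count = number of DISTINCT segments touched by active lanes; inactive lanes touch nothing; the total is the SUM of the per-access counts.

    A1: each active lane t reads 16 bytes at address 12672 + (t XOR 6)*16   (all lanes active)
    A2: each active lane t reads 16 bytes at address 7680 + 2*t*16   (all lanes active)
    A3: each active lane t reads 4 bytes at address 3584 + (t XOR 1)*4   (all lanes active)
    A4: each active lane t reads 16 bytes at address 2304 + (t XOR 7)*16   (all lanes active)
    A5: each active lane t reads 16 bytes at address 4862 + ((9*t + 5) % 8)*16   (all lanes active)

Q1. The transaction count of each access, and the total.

A1: 1 transaction
A2: 2 transactions
A3: 1 transaction
A4: 1 transaction
A5: 2 transactions

Answer: 1,2,1,1,2; total 7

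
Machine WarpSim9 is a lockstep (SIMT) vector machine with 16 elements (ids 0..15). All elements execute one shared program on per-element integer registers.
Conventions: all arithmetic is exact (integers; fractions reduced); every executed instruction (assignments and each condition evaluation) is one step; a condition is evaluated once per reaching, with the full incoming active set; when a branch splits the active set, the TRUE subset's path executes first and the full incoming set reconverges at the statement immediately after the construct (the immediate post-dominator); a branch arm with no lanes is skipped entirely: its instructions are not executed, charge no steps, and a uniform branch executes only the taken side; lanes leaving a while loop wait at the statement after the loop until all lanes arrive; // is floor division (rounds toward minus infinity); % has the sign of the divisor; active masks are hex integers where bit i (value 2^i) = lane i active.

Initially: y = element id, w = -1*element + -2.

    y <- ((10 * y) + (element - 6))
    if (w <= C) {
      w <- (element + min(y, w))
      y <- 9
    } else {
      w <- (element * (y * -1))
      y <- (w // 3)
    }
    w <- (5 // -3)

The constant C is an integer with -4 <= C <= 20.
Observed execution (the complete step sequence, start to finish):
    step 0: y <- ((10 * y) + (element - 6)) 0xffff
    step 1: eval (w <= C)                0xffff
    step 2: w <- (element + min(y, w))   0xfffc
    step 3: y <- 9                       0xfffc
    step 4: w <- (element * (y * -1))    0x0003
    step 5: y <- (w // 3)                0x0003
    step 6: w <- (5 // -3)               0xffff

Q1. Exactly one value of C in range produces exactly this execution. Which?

Answer: C = -4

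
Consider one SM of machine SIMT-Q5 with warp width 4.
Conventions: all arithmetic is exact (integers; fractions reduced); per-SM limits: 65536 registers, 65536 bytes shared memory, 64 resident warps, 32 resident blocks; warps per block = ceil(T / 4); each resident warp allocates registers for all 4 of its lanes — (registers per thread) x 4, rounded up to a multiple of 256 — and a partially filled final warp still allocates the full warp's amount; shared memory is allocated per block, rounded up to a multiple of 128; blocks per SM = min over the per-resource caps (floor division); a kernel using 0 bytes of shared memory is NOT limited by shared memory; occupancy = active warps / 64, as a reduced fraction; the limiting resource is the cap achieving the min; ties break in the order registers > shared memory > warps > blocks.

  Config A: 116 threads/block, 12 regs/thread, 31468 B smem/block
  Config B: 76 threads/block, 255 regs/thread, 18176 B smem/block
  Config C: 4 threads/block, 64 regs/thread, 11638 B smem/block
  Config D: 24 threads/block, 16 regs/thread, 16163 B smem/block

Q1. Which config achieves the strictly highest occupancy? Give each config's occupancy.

occupancies: A 29/32, B 57/64, C 5/64, D 3/8

Answer: A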